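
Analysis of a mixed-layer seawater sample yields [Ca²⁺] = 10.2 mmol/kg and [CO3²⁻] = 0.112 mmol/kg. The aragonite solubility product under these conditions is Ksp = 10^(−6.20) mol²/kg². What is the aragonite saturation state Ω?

Ω = 1.81

Ksp = 10^(−6.20) = 6.310×10^-7
Ω = [Ca²⁺][CO3²⁻]/Ksp = (10.2×10^-3)(0.112×10^-3) / 6.310×10^-7 = 1.81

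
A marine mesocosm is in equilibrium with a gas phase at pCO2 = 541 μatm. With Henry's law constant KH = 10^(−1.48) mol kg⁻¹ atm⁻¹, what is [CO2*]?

KH = 10^(−1.48) = 3.311×10^-2 mol kg⁻¹ atm⁻¹
[CO2*] = KH · pCO2 = 3.311×10^-2 × 541×10^-6 atm = 1.79×10^-5 mol/kg

[CO2*] = 17.9 μmol/kg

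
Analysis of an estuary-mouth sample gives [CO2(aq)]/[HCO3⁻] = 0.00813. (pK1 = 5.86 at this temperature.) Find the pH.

From K1 = [H⁺][HCO3⁻]/[CO2(aq)]:  pH = pK1 − log₁₀([CO2(aq)]/[HCO3⁻])
log₁₀(0.00813) = -2.090
pH = 5.86 − (-2.090) = 7.95

pH = 7.95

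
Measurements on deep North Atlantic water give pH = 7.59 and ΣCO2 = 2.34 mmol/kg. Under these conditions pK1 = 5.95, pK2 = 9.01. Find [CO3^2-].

[CO3²⁻] = 0.0839 mmol/kg

α₂ = 1 / (1 + [H⁺]/K2 + [H⁺]²/(K1K2)) = 1 / (1 + 10^+1.42 + 10^-0.22)
   = 1 / (1 + 26.303 + 0.60256) = 1/27.905 = 0.03584
[CO3²⁻] = α₂ × DIC = 0.03584 × 2.34 = 0.0839 mmol/kg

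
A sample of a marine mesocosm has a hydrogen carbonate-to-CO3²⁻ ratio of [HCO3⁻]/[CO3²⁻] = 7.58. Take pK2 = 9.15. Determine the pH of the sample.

pH = 8.27

From K2 = [H⁺][CO3²⁻]/[HCO3⁻]:  pH = pK2 − log₁₀([HCO3⁻]/[CO3²⁻])
log₁₀(7.58) = +0.880
pH = 9.15 − (+0.880) = 8.27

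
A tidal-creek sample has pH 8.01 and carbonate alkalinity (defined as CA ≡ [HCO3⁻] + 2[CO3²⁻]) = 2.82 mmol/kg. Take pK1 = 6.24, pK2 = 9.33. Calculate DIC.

DIC = 2.74 mmol/kg

CA = [HCO3⁻] + 2[CO3²⁻] = (α₁ + 2α₂)·DIC
At pH 8.01: [H⁺]/K1 = 10^-1.77 = 0.016982, K2/[H⁺] = 10^-1.32 = 0.047863
α₁ = 1/(1 + 0.016982 + 0.047863) = 1/1.0648 = 0.9391; α₂ = α₁·K2/[H⁺] = 0.04495
α₁ + 2α₂ = 1.0290
DIC = CA / (α₁ + 2α₂) = 2.82 / 1.0290 = 2.74 mmol/kg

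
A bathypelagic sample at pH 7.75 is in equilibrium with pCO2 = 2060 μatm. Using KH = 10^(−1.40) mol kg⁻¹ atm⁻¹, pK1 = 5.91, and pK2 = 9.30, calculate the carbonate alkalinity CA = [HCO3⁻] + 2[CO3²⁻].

[CO2*] = KH · pCO2 = 10^(−1.40) × 2060×10^-6 = 8.201×10^-5 mol/kg
α₀ = 1/(1 + K1/[H⁺] + K1K2/[H⁺]²) = 1/(1 + 10^+1.84 + 10^+0.29) = 0.01386
DIC = [CO2*]/α₀ = 8.201×10^-5 / 0.01386 = 5.916 mmol/kg
CA = (α₁ + 2α₂)·DIC = (0.9591 + 2×0.02703) × 5.916 = 5.99 mmol/kg

CA = 5.99 mmol/kg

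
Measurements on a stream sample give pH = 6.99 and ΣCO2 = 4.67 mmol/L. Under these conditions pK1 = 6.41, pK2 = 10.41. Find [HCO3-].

[HCO3⁻] = 3.70 mmol/L

α₁ = 1 / (1 + [H⁺]/K1 + K2/[H⁺]) = 1 / (1 + 10^-0.58 + 10^-3.42)
   = 1 / (1 + 0.26303 + 0.00038019) = 1/1.2634 = 0.7915
[HCO3⁻] = α₁ × DIC = 0.7915 × 4.67 = 3.70 mmol/L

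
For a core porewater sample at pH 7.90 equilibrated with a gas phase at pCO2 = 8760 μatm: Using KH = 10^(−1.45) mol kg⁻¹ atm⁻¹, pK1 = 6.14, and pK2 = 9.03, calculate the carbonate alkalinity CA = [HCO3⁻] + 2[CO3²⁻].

[CO2*] = KH · pCO2 = 10^(−1.45) × 8760×10^-6 = 3.108×10^-4 mol/kg
α₀ = 1/(1 + K1/[H⁺] + K1K2/[H⁺]²) = 1/(1 + 10^+1.76 + 10^+0.63) = 0.01592
DIC = [CO2*]/α₀ = 3.108×10^-4 / 0.01592 = 19.52 mmol/kg
CA = (α₁ + 2α₂)·DIC = (0.9162 + 2×0.06792) × 19.52 = 20.5 mmol/kg

CA = 20.5 mmol/kg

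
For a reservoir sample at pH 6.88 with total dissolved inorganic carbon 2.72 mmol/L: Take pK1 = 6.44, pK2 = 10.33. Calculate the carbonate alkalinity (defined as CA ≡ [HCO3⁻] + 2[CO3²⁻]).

CA = [HCO3⁻] + 2[CO3²⁻] = (α₁ + 2α₂)·DIC
At pH 6.88: [H⁺]/K1 = 10^-0.44 = 0.36308, K2/[H⁺] = 10^-3.45 = 0.00035481
α₁ = 1/(1 + 0.36308 + 0.00035481) = 1/1.3634 = 0.7334; α₂ = α₁·K2/[H⁺] = 0.0002602
α₁ + 2α₂ = 0.7340
CA = 0.7340 × 2.72 = 2.00 mmol/L

CA = 2.00 mmol/L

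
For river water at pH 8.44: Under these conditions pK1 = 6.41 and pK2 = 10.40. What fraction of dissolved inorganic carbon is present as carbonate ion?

α₂ = 0.0107

α₂ = 1 / (1 + [H⁺]/K2 + [H⁺]²/(K1K2)) = 1 / (1 + 10^+1.96 + 10^-0.07)
   = 1 / (1 + 91.201 + 0.85114) = 1/93.052 = 0.01075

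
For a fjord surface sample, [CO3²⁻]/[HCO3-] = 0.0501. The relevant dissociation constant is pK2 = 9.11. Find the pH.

pH = 7.81

From K2 = [H⁺][CO3²⁻]/[HCO3-]:  pH = pK2 + log₁₀([CO3²⁻]/[HCO3-])
log₁₀(0.0501) = -1.300
pH = 9.11 + (-1.300) = 7.81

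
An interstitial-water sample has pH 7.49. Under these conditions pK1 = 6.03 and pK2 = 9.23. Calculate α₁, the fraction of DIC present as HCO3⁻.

α₁ = 1 / (1 + [H⁺]/K1 + K2/[H⁺]) = 1 / (1 + 10^-1.46 + 10^-1.74)
   = 1 / (1 + 0.034674 + 0.018197) = 1/1.0529 = 0.9498

α₁ = 0.950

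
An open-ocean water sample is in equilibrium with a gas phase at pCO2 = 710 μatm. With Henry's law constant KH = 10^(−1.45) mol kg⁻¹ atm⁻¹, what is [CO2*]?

[CO2*] = 25.2 μmol/kg

KH = 10^(−1.45) = 3.548×10^-2 mol kg⁻¹ atm⁻¹
[CO2*] = KH · pCO2 = 3.548×10^-2 × 710×10^-6 atm = 2.52×10^-5 mol/kg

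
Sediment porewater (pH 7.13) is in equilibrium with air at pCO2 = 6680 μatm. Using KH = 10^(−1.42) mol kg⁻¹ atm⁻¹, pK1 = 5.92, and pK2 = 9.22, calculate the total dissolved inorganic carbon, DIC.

[CO2*] = KH · pCO2 = 10^(−1.42) × 6680×10^-6 = 2.540×10^-4 mol/kg
α₀ = 1/(1 + K1/[H⁺] + K1K2/[H⁺]²) = 1/(1 + 10^+1.21 + 10^-0.88) = 0.05764
DIC = [CO2*]/α₀ = 2.540×10^-4 / 0.05764 = 4.41 mmol/kg

DIC = 4.41 mmol/kg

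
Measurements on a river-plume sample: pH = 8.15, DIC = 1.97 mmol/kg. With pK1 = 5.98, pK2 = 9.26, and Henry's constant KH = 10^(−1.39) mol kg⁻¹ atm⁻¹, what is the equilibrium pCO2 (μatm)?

α₀ = 1 / (1 + K1/[H⁺] + K1K2/[H⁺]²) = 1 / (1 + 10^+2.17 + 10^+1.06)
   = 1 / (1 + 147.91 + 11.482) = 1/160.39 = 0.006235
[CO2*] = α₀ × DIC = 0.006235 × 1.97 = 0.01228 mmol/kg = 12.28 μmol/kg
pCO2 = [CO2*]/KH = 1.228×10^-5 / 4.074×10^-2 = 301 μatm

pCO2 = 301 μatm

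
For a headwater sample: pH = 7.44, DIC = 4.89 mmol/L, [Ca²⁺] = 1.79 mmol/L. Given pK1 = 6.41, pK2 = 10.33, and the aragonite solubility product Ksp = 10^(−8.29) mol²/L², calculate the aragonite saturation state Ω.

Ω = 2.01

α₂ = 1 / (1 + [H⁺]/K2 + [H⁺]²/(K1K2)) = 1 / (1 + 10^+2.89 + 10^+1.86)
   = 1 / (1 + 776.25 + 72.444) = 1/849.69 = 0.001177
[CO3²⁻] = α₂ × DIC = 0.001177 × 4.89 = 0.005755 mmol/L = 5.755 μmol/L
Ksp = 10^(−8.29) = 5.129×10^-9
Ω = [Ca²⁺][CO3²⁻]/Ksp = (1.79×10^-3)(5.755×10^-6) / 5.129×10^-9 = 2.01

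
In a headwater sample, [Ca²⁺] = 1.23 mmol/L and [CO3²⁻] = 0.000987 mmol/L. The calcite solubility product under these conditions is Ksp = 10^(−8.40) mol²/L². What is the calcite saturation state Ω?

Ω = 0.305

Ksp = 10^(−8.40) = 3.981×10^-9
Ω = [Ca²⁺][CO3²⁻]/Ksp = (1.23×10^-3)(0.000987×10^-3) / 3.981×10^-9 = 0.305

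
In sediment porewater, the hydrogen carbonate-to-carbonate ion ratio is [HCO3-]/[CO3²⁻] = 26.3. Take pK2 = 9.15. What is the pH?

From K2 = [H⁺][CO3²⁻]/[HCO3-]:  pH = pK2 − log₁₀([HCO3-]/[CO3²⁻])
log₁₀(26.3) = +1.420
pH = 9.15 − (+1.420) = 7.73

pH = 7.73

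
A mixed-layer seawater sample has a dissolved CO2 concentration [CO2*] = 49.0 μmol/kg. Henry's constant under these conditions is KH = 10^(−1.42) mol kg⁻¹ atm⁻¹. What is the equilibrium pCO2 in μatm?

pCO2 = 1290 μatm

KH = 10^(−1.42) = 3.802×10^-2 mol kg⁻¹ atm⁻¹
pCO2 = [CO2*]/KH = 49.0×10^-6 / 3.802×10^-2 = 1.29×10^-3 atm = 1290 μatm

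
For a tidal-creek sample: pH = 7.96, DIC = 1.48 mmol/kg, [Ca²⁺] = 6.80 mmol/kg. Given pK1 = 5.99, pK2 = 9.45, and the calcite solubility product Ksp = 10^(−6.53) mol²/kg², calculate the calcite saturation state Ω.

Ω = 1.06

α₂ = 1 / (1 + [H⁺]/K2 + [H⁺]²/(K1K2)) = 1 / (1 + 10^+1.49 + 10^-0.48)
   = 1 / (1 + 30.903 + 0.33113) = 1/32.234 = 0.03102
[CO3²⁻] = α₂ × DIC = 0.03102 × 1.48 = 0.04591 mmol/kg
Ksp = 10^(−6.53) = 2.951×10^-7
Ω = [Ca²⁺][CO3²⁻]/Ksp = (6.80×10^-3)(4.591×10^-5) / 2.951×10^-7 = 1.06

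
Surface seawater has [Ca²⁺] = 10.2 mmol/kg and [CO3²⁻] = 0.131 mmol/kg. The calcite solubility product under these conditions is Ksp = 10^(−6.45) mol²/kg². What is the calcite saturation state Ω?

Ksp = 10^(−6.45) = 3.548×10^-7
Ω = [Ca²⁺][CO3²⁻]/Ksp = (10.2×10^-3)(0.131×10^-3) / 3.548×10^-7 = 3.77

Ω = 3.77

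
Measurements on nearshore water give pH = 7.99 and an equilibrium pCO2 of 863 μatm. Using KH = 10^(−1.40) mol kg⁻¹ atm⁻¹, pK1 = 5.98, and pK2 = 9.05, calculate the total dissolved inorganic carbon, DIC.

DIC = 3.86 mmol/kg

[CO2*] = KH · pCO2 = 10^(−1.40) × 863×10^-6 = 3.436×10^-5 mol/kg
α₀ = 1/(1 + K1/[H⁺] + K1K2/[H⁺]²) = 1/(1 + 10^+2.01 + 10^+0.95) = 0.008909
DIC = [CO2*]/α₀ = 3.436×10^-5 / 0.008909 = 3.86 mmol/kg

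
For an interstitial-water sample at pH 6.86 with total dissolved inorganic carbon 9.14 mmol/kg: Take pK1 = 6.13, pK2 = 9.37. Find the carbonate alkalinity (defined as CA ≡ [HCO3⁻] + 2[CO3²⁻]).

CA = [HCO3⁻] + 2[CO3²⁻] = (α₁ + 2α₂)·DIC
At pH 6.86: [H⁺]/K1 = 10^-0.73 = 0.18621, K2/[H⁺] = 10^-2.51 = 0.0030903
α₁ = 1/(1 + 0.18621 + 0.0030903) = 1/1.1893 = 0.8408; α₂ = α₁·K2/[H⁺] = 0.002598
α₁ + 2α₂ = 0.8460
CA = 0.8460 × 9.14 = 7.73 mmol/kg

CA = 7.73 mmol/kg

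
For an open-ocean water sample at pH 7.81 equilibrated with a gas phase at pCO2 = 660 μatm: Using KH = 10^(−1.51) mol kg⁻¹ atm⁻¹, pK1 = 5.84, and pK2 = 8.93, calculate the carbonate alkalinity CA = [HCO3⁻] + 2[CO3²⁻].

[CO2*] = KH · pCO2 = 10^(−1.51) × 660×10^-6 = 2.040×10^-5 mol/kg
α₀ = 1/(1 + K1/[H⁺] + K1K2/[H⁺]²) = 1/(1 + 10^+1.97 + 10^+0.85) = 0.009861
DIC = [CO2*]/α₀ = 2.040×10^-5 / 0.009861 = 2.068 mmol/kg
CA = (α₁ + 2α₂)·DIC = (0.9203 + 2×0.06981) × 2.068 = 2.19 mmol/kg

CA = 2.19 mmol/kg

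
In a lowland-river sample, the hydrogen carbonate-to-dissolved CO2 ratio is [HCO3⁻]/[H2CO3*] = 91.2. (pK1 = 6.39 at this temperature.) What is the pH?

pH = 8.35

From K1 = [H⁺][HCO3⁻]/[H2CO3*]:  pH = pK1 + log₁₀([HCO3⁻]/[H2CO3*])
log₁₀(91.2) = +1.960
pH = 6.39 + (+1.960) = 8.35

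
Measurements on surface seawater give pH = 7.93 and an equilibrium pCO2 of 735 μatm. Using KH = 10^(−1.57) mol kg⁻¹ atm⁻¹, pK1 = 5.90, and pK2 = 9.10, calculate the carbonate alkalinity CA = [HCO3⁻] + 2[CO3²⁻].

CA = 2.41 mmol/kg

[CO2*] = KH · pCO2 = 10^(−1.57) × 735×10^-6 = 1.978×10^-5 mol/kg
α₀ = 1/(1 + K1/[H⁺] + K1K2/[H⁺]²) = 1/(1 + 10^+2.03 + 10^+0.86) = 0.008666
DIC = [CO2*]/α₀ = 1.978×10^-5 / 0.008666 = 2.283 mmol/kg
CA = (α₁ + 2α₂)·DIC = (0.9286 + 2×0.06278) × 2.283 = 2.41 mmol/kg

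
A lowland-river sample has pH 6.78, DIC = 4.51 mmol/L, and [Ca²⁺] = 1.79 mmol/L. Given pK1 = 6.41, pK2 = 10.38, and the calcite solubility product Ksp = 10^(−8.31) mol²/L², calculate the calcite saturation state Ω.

Ω = 0.290

α₂ = 1 / (1 + [H⁺]/K2 + [H⁺]²/(K1K2)) = 1 / (1 + 10^+3.60 + 10^+3.23)
   = 1 / (1 + 3981.1 + 1698.2) = 1/5680.3 = 0.0001760
[CO3²⁻] = α₂ × DIC = 0.0001760 × 4.51 = 0.0007940 mmol/L = 0.7940 μmol/L
Ksp = 10^(−8.31) = 4.898×10^-9
Ω = [Ca²⁺][CO3²⁻]/Ksp = (1.79×10^-3)(7.940×10^-7) / 4.898×10^-9 = 0.290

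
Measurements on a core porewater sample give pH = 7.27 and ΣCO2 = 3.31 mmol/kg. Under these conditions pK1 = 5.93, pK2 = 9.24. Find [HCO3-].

α₁ = 1 / (1 + [H⁺]/K1 + K2/[H⁺]) = 1 / (1 + 10^-1.34 + 10^-1.97)
   = 1 / (1 + 0.045709 + 0.010715) = 1/1.0564 = 0.9466
[HCO3⁻] = α₁ × DIC = 0.9466 × 3.31 = 3.13 mmol/kg

[HCO3⁻] = 3.13 mmol/kg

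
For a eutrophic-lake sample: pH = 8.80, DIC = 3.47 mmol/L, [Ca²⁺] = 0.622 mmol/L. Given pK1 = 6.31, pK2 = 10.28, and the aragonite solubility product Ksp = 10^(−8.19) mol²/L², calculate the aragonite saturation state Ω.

α₂ = 1 / (1 + [H⁺]/K2 + [H⁺]²/(K1K2)) = 1 / (1 + 10^+1.48 + 10^-1.01)
   = 1 / (1 + 30.200 + 0.097724) = 1/31.297 = 0.03195
[CO3²⁻] = α₂ × DIC = 0.03195 × 3.47 = 0.1109 mmol/L
Ksp = 10^(−8.19) = 6.457×10^-9
Ω = [Ca²⁺][CO3²⁻]/Ksp = (0.622×10^-3)(1.109×10^-4) / 6.457×10^-9 = 10.7

Ω = 10.7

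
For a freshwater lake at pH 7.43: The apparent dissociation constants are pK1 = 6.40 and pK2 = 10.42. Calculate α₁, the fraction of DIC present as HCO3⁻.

α₁ = 1 / (1 + [H⁺]/K1 + K2/[H⁺]) = 1 / (1 + 10^-1.03 + 10^-2.99)
   = 1 / (1 + 0.093325 + 0.0010233) = 1/1.0943 = 0.9138

α₁ = 0.914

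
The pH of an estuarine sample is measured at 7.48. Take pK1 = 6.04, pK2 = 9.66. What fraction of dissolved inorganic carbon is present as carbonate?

α₂ = 1 / (1 + [H⁺]/K2 + [H⁺]²/(K1K2)) = 1 / (1 + 10^+2.18 + 10^+0.74)
   = 1 / (1 + 151.36 + 5.4954) = 1/157.85 = 0.006335

α₂ = 0.00634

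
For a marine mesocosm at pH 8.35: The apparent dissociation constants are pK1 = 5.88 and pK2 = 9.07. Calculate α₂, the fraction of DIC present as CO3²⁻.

α₂ = 1 / (1 + [H⁺]/K2 + [H⁺]²/(K1K2)) = 1 / (1 + 10^+0.72 + 10^-1.75)
   = 1 / (1 + 5.2481 + 0.017783) = 1/6.2659 = 0.1596

α₂ = 0.160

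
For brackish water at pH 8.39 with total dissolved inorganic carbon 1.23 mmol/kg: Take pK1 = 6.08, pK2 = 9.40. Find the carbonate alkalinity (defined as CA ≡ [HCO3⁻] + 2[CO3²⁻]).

CA = [HCO3⁻] + 2[CO3²⁻] = (α₁ + 2α₂)·DIC
At pH 8.39: [H⁺]/K1 = 10^-2.31 = 0.0048978, K2/[H⁺] = 10^-1.01 = 0.097724
α₁ = 1/(1 + 0.0048978 + 0.097724) = 1/1.1026 = 0.9069; α₂ = α₁·K2/[H⁺] = 0.08863
α₁ + 2α₂ = 1.0842
CA = 1.0842 × 1.23 = 1.33 mmol/kg

CA = 1.33 mmol/kg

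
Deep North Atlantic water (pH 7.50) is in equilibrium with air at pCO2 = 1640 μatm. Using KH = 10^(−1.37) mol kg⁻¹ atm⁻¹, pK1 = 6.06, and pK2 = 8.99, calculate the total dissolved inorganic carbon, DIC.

[CO2*] = KH · pCO2 = 10^(−1.37) × 1640×10^-6 = 6.996×10^-5 mol/kg
α₀ = 1/(1 + K1/[H⁺] + K1K2/[H⁺]²) = 1/(1 + 10^+1.44 + 10^-0.05) = 0.03397
DIC = [CO2*]/α₀ = 6.996×10^-5 / 0.03397 = 2.06 mmol/kg

DIC = 2.06 mmol/kg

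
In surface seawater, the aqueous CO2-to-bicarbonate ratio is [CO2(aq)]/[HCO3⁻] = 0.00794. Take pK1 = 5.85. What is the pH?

pH = 7.95

From K1 = [H⁺][HCO3⁻]/[CO2(aq)]:  pH = pK1 − log₁₀([CO2(aq)]/[HCO3⁻])
log₁₀(0.00794) = -2.100
pH = 5.85 − (-2.100) = 7.95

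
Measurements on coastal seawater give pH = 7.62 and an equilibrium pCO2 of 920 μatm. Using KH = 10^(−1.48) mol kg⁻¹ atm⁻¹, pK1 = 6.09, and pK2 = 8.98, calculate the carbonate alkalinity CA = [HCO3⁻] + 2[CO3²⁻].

[CO2*] = KH · pCO2 = 10^(−1.48) × 920×10^-6 = 3.046×10^-5 mol/kg
α₀ = 1/(1 + K1/[H⁺] + K1K2/[H⁺]²) = 1/(1 + 10^+1.53 + 10^+0.17) = 0.02750
DIC = [CO2*]/α₀ = 3.046×10^-5 / 0.02750 = 1.108 mmol/kg
CA = (α₁ + 2α₂)·DIC = (0.9318 + 2×0.04068) × 1.108 = 1.12 mmol/kg

CA = 1.12 mmol/kg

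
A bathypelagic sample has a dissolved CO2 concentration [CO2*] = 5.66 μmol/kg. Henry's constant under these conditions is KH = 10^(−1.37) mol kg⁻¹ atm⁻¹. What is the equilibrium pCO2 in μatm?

pCO2 = 133 μatm

KH = 10^(−1.37) = 4.266×10^-2 mol kg⁻¹ atm⁻¹
pCO2 = [CO2*]/KH = 5.66×10^-6 / 4.266×10^-2 = 1.33×10^-4 atm = 133 μatm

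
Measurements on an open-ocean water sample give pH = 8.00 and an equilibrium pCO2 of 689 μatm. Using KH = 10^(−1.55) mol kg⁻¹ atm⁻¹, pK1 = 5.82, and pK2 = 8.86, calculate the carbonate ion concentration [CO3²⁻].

[CO3²⁻] = 0.406 mmol/kg

[CO2*] = KH · pCO2 = 10^(−1.55) × 689×10^-6 = 1.942×10^-5 mol/kg
α₀ = 1/(1 + K1/[H⁺] + K1K2/[H⁺]²) = 1/(1 + 10^+2.18 + 10^+1.32) = 0.005772
DIC = [CO2*]/α₀ = 1.942×10^-5 / 0.005772 = 3.364 mmol/kg
[CO3²⁻] = α₂·DIC; α₂ = 0.1206, so [CO3²⁻] = 0.1206 × 3.364 = 0.406 mmol/kg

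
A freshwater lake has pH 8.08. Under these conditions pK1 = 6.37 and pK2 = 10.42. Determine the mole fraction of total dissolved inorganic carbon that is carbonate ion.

α₂ = 0.00446

α₂ = 1 / (1 + [H⁺]/K2 + [H⁺]²/(K1K2)) = 1 / (1 + 10^+2.34 + 10^+0.63)
   = 1 / (1 + 218.78 + 4.2658) = 1/224.04 = 0.004463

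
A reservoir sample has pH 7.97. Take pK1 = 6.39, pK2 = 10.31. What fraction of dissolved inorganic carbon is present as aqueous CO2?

α₀ = 1 / (1 + K1/[H⁺] + K1K2/[H⁺]²) = 1 / (1 + 10^+1.58 + 10^-0.76)
   = 1 / (1 + 38.019 + 0.17378) = 1/39.193 = 0.02551

α₀ = 0.0255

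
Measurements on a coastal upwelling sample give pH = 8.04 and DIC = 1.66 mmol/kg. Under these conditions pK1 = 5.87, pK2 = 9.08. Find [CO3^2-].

[CO3²⁻] = 0.138 mmol/kg

α₂ = 1 / (1 + [H⁺]/K2 + [H⁺]²/(K1K2)) = 1 / (1 + 10^+1.04 + 10^-1.13)
   = 1 / (1 + 10.965 + 0.074131) = 1/12.039 = 0.08306
[CO3²⁻] = α₂ × DIC = 0.08306 × 1.66 = 0.138 mmol/kg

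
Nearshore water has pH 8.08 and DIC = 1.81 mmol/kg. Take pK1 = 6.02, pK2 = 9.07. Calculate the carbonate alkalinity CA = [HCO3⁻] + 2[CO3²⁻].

CA = [HCO3⁻] + 2[CO3²⁻] = (α₁ + 2α₂)·DIC
At pH 8.08: [H⁺]/K1 = 10^-2.06 = 0.0087096, K2/[H⁺] = 10^-0.99 = 0.10233
α₁ = 1/(1 + 0.0087096 + 0.10233) = 1/1.1110 = 0.9001; α₂ = α₁·K2/[H⁺] = 0.09210
α₁ + 2α₂ = 1.0843
CA = 1.0843 × 1.81 = 1.96 mmol/kg

CA = 1.96 mmol/kg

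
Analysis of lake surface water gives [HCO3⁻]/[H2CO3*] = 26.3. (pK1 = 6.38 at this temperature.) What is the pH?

pH = 7.80

From K1 = [H⁺][HCO3⁻]/[H2CO3*]:  pH = pK1 + log₁₀([HCO3⁻]/[H2CO3*])
log₁₀(26.3) = +1.420
pH = 6.38 + (+1.420) = 7.80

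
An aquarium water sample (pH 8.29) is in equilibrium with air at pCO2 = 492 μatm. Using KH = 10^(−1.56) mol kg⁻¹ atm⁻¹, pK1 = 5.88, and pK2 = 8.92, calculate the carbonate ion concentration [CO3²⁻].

[CO2*] = KH · pCO2 = 10^(−1.56) × 492×10^-6 = 1.355×10^-5 mol/kg
α₀ = 1/(1 + K1/[H⁺] + K1K2/[H⁺]²) = 1/(1 + 10^+2.41 + 10^+1.78) = 0.003142
DIC = [CO2*]/α₀ = 1.355×10^-5 / 0.003142 = 4.313 mmol/kg
[CO3²⁻] = α₂·DIC; α₂ = 0.1893, so [CO3²⁻] = 0.1893 × 4.313 = 0.817 mmol/kg

[CO3²⁻] = 0.817 mmol/kg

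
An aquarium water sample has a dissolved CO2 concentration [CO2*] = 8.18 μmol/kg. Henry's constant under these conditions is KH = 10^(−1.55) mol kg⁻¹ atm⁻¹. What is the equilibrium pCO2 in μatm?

pCO2 = 290 μatm

KH = 10^(−1.55) = 2.818×10^-2 mol kg⁻¹ atm⁻¹
pCO2 = [CO2*]/KH = 8.18×10^-6 / 2.818×10^-2 = 2.90×10^-4 atm = 290 μatm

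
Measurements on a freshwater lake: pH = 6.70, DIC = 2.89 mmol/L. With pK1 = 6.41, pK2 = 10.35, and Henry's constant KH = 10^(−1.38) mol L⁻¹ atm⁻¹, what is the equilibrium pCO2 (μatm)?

pCO2 = 2.35×10^4 μatm

α₀ = 1 / (1 + K1/[H⁺] + K1K2/[H⁺]²) = 1 / (1 + 10^+0.29 + 10^-3.36)
   = 1 / (1 + 1.9498 + 0.00043652) = 1/2.9503 = 0.3390
[CO2*] = α₀ × DIC = 0.3390 × 2.89 = 0.9796 mmol/L
pCO2 = [CO2*]/KH = 9.796×10^-4 / 4.169×10^-2 = 2.35×10^4 μatm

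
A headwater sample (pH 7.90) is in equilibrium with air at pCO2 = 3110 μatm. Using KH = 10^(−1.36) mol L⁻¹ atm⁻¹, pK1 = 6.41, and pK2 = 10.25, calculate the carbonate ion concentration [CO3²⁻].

[CO3²⁻] = 18.7 μmol/L

[CO2*] = KH · pCO2 = 10^(−1.36) × 3110×10^-6 = 1.358×10^-4 mol/L
α₀ = 1/(1 + K1/[H⁺] + K1K2/[H⁺]²) = 1/(1 + 10^+1.49 + 10^-0.86) = 0.03121
DIC = [CO2*]/α₀ = 1.358×10^-4 / 0.03121 = 4.350 mmol/L
[CO3²⁻] = α₂·DIC; α₂ = 0.004308, so [CO3²⁻] = 0.004308 × 4.350 = 0.0187 mmol/L = 18.7 μmol/L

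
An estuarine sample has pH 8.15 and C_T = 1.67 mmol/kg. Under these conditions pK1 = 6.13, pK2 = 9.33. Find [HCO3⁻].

[HCO3⁻] = 1.55 mmol/kg

α₁ = 1 / (1 + [H⁺]/K1 + K2/[H⁺]) = 1 / (1 + 10^-2.02 + 10^-1.18)
   = 1 / (1 + 0.0095499 + 0.066069) = 1/1.0756 = 0.9297
[HCO3⁻] = α₁ × DIC = 0.9297 × 1.67 = 1.55 mmol/kg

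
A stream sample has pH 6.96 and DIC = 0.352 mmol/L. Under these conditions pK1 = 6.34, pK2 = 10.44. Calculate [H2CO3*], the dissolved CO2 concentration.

α₀ = 1 / (1 + K1/[H⁺] + K1K2/[H⁺]²) = 1 / (1 + 10^+0.62 + 10^-2.86)
   = 1 / (1 + 4.1687 + 0.0013804) = 1/5.1701 = 0.1934
[CO2*] = α₀ × DIC = 0.1934 × 0.352 = 0.0681 mmol/L

[CO2*] = 0.0681 mmol/L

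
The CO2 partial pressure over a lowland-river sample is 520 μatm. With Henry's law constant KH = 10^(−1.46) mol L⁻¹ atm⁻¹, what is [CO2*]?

[CO2*] = 18.0 μmol/L

KH = 10^(−1.46) = 3.467×10^-2 mol L⁻¹ atm⁻¹
[CO2*] = KH · pCO2 = 3.467×10^-2 × 520×10^-6 atm = 1.80×10^-5 mol/L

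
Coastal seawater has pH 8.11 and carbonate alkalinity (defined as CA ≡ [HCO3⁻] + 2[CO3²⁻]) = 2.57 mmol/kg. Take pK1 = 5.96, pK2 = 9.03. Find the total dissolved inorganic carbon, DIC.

CA = [HCO3⁻] + 2[CO3²⁻] = (α₁ + 2α₂)·DIC
At pH 8.11: [H⁺]/K1 = 10^-2.15 = 0.0070795, K2/[H⁺] = 10^-0.92 = 0.12023
α₁ = 1/(1 + 0.0070795 + 0.12023) = 1/1.1273 = 0.8871; α₂ = α₁·K2/[H⁺] = 0.1066
α₁ + 2α₂ = 1.1004
DIC = CA / (α₁ + 2α₂) = 2.57 / 1.1004 = 2.34 mmol/kg

DIC = 2.34 mmol/kg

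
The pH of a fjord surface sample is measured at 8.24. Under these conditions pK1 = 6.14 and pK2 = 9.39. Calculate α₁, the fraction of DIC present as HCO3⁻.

α₁ = 1 / (1 + [H⁺]/K1 + K2/[H⁺]) = 1 / (1 + 10^-2.10 + 10^-1.15)
   = 1 / (1 + 0.0079433 + 0.070795) = 1/1.0787 = 0.9270

α₁ = 0.927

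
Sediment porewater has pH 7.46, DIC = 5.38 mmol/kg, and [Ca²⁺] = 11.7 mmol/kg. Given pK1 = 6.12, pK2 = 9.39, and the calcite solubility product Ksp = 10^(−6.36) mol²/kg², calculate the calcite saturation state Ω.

α₂ = 1 / (1 + [H⁺]/K2 + [H⁺]²/(K1K2)) = 1 / (1 + 10^+1.93 + 10^+0.59)
   = 1 / (1 + 85.114 + 3.8905) = 1/90.004 = 0.01111
[CO3²⁻] = α₂ × DIC = 0.01111 × 5.38 = 0.05977 mmol/kg
Ksp = 10^(−6.36) = 4.365×10^-7
Ω = [Ca²⁺][CO3²⁻]/Ksp = (11.7×10^-3)(5.977×10^-5) / 4.365×10^-7 = 1.60

Ω = 1.60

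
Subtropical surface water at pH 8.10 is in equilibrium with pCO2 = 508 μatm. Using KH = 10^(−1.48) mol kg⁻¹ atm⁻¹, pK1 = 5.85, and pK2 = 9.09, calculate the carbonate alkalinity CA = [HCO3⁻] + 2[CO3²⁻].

[CO2*] = KH · pCO2 = 10^(−1.48) × 508×10^-6 = 1.682×10^-5 mol/kg
α₀ = 1/(1 + K1/[H⁺] + K1K2/[H⁺]²) = 1/(1 + 10^+2.25 + 10^+1.26) = 0.005075
DIC = [CO2*]/α₀ = 1.682×10^-5 / 0.005075 = 3.314 mmol/kg
CA = (α₁ + 2α₂)·DIC = (0.9026 + 2×0.09236) × 3.314 = 3.60 mmol/kg

CA = 3.60 mmol/kg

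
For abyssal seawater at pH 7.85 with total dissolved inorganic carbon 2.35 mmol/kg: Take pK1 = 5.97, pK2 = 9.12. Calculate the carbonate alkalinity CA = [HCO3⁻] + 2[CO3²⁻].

CA = 2.44 mmol/kg

CA = [HCO3⁻] + 2[CO3²⁻] = (α₁ + 2α₂)·DIC
At pH 7.85: [H⁺]/K1 = 10^-1.88 = 0.013183, K2/[H⁺] = 10^-1.27 = 0.053703
α₁ = 1/(1 + 0.013183 + 0.053703) = 1/1.0669 = 0.9373; α₂ = α₁·K2/[H⁺] = 0.05034
α₁ + 2α₂ = 1.0380
CA = 1.0380 × 2.35 = 2.44 mmol/kg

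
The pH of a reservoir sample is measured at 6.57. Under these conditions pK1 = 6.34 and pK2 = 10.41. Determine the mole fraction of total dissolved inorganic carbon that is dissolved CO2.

α₀ = 0.371

α₀ = 1 / (1 + K1/[H⁺] + K1K2/[H⁺]²) = 1 / (1 + 10^+0.23 + 10^-3.61)
   = 1 / (1 + 1.6982 + 0.00024547) = 1/2.6985 = 0.3706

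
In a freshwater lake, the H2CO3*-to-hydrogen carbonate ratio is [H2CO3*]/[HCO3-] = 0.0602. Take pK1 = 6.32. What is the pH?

From K1 = [H⁺][HCO3-]/[H2CO3*]:  pH = pK1 − log₁₀([H2CO3*]/[HCO3-])
log₁₀(0.0602) = -1.220
pH = 6.32 − (-1.220) = 7.54

pH = 7.54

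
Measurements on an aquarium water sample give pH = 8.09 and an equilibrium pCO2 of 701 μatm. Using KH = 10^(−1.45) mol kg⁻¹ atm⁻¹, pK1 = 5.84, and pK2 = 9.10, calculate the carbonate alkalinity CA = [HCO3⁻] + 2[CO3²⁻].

[CO2*] = KH · pCO2 = 10^(−1.45) × 701×10^-6 = 2.487×10^-5 mol/kg
α₀ = 1/(1 + K1/[H⁺] + K1K2/[H⁺]²) = 1/(1 + 10^+2.25 + 10^+1.24) = 0.005097
DIC = [CO2*]/α₀ = 2.487×10^-5 / 0.005097 = 4.880 mmol/kg
CA = (α₁ + 2α₂)·DIC = (0.9063 + 2×0.08857) × 4.880 = 5.29 mmol/kg

CA = 5.29 mmol/kg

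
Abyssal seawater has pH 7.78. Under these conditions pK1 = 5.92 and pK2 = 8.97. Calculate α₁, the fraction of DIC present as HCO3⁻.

α₁ = 1 / (1 + [H⁺]/K1 + K2/[H⁺]) = 1 / (1 + 10^-1.86 + 10^-1.19)
   = 1 / (1 + 0.013804 + 0.064565) = 1/1.0784 = 0.9273

α₁ = 0.927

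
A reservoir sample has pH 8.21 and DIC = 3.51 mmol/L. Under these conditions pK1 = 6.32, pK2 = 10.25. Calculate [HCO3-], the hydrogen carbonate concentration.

[HCO3⁻] = 3.43 mmol/L

α₁ = 1 / (1 + [H⁺]/K1 + K2/[H⁺]) = 1 / (1 + 10^-1.89 + 10^-2.04)
   = 1 / (1 + 0.012882 + 0.0091201) = 1/1.0220 = 0.9785
[HCO3⁻] = α₁ × DIC = 0.9785 × 3.51 = 3.43 mmol/L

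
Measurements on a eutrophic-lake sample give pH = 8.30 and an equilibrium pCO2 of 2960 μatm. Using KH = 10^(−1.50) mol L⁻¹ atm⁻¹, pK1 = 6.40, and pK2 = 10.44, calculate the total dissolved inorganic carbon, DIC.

DIC = 7.58 mmol/L

[CO2*] = KH · pCO2 = 10^(−1.50) × 2960×10^-6 = 9.360×10^-5 mol/L
α₀ = 1/(1 + K1/[H⁺] + K1K2/[H⁺]²) = 1/(1 + 10^+1.90 + 10^-0.24) = 0.01234
DIC = [CO2*]/α₀ = 9.360×10^-5 / 0.01234 = 7.58 mmol/L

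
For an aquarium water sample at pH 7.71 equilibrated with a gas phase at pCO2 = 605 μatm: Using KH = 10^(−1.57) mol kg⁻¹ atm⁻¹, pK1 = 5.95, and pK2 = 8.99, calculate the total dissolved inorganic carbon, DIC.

[CO2*] = KH · pCO2 = 10^(−1.57) × 605×10^-6 = 1.628×10^-5 mol/kg
α₀ = 1/(1 + K1/[H⁺] + K1K2/[H⁺]²) = 1/(1 + 10^+1.76 + 10^+0.48) = 0.01624
DIC = [CO2*]/α₀ = 1.628×10^-5 / 0.01624 = 1.00 mmol/kg

DIC = 1.00 mmol/kg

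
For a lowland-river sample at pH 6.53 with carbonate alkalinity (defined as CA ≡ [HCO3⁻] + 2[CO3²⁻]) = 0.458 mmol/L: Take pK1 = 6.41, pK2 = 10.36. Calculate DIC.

CA = [HCO3⁻] + 2[CO3²⁻] = (α₁ + 2α₂)·DIC
At pH 6.53: [H⁺]/K1 = 10^-0.12 = 0.75858, K2/[H⁺] = 10^-3.83 = 0.00014791
α₁ = 1/(1 + 0.75858 + 0.00014791) = 1/1.7587 = 0.5686; α₂ = α₁·K2/[H⁺] = 8.410×10^-5
α₁ + 2α₂ = 0.5688
DIC = CA / (α₁ + 2α₂) = 0.458 / 0.5688 = 0.805 mmol/L

DIC = 0.805 mmol/L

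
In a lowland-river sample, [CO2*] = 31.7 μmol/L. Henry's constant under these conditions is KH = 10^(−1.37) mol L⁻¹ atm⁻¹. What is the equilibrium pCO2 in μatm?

pCO2 = 743 μatm

KH = 10^(−1.37) = 4.266×10^-2 mol L⁻¹ atm⁻¹
pCO2 = [CO2*]/KH = 31.7×10^-6 / 4.266×10^-2 = 7.43×10^-4 atm = 743 μatm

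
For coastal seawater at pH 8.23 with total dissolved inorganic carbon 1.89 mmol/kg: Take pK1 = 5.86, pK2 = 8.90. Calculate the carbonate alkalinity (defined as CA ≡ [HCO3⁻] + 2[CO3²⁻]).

CA = [HCO3⁻] + 2[CO3²⁻] = (α₁ + 2α₂)·DIC
At pH 8.23: [H⁺]/K1 = 10^-2.37 = 0.0042658, K2/[H⁺] = 10^-0.67 = 0.21380
α₁ = 1/(1 + 0.0042658 + 0.21380) = 1/1.2181 = 0.8210; α₂ = α₁·K2/[H⁺] = 0.1755
α₁ + 2α₂ = 1.1720
CA = 1.1720 × 1.89 = 2.22 mmol/kg

CA = 2.22 mmol/kg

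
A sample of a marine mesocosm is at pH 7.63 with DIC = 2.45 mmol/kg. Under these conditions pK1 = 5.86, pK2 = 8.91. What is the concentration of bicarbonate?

α₁ = 1 / (1 + [H⁺]/K1 + K2/[H⁺]) = 1 / (1 + 10^-1.77 + 10^-1.28)
   = 1 / (1 + 0.016982 + 0.052481) = 1/1.0695 = 0.9350
[HCO3⁻] = α₁ × DIC = 0.9350 × 2.45 = 2.29 mmol/kg

[HCO3⁻] = 2.29 mmol/kg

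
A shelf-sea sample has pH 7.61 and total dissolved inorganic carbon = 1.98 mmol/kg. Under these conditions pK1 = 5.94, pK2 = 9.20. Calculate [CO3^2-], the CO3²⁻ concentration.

[CO3²⁻] = 0.0486 mmol/kg

α₂ = 1 / (1 + [H⁺]/K2 + [H⁺]²/(K1K2)) = 1 / (1 + 10^+1.59 + 10^-0.08)
   = 1 / (1 + 38.905 + 0.83176) = 1/40.736 = 0.02455
[CO3²⁻] = α₂ × DIC = 0.02455 × 1.98 = 0.0486 mmol/kg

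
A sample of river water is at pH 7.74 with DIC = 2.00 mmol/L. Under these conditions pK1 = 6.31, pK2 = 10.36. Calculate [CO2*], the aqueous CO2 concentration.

α₀ = 1 / (1 + K1/[H⁺] + K1K2/[H⁺]²) = 1 / (1 + 10^+1.43 + 10^-1.19)
   = 1 / (1 + 26.915 + 0.064565) = 1/27.980 = 0.03574
[CO2*] = α₀ × DIC = 0.03574 × 2.00 = 0.0715 mmol/L

[CO2*] = 0.0715 mmol/L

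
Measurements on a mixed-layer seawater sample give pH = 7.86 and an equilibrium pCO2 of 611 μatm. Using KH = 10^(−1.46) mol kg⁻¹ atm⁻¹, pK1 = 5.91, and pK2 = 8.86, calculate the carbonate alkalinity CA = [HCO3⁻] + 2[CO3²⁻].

[CO2*] = KH · pCO2 = 10^(−1.46) × 611×10^-6 = 2.119×10^-5 mol/kg
α₀ = 1/(1 + K1/[H⁺] + K1K2/[H⁺]²) = 1/(1 + 10^+1.95 + 10^+0.95) = 0.01010
DIC = [CO2*]/α₀ = 2.119×10^-5 / 0.01010 = 2.098 mmol/kg
CA = (α₁ + 2α₂)·DIC = (0.8999 + 2×0.08999) × 2.098 = 2.27 mmol/kg

CA = 2.27 mmol/kg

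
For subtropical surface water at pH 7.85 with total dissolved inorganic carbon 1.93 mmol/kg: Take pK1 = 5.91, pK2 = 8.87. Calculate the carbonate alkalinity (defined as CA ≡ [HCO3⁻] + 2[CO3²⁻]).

CA = 2.08 mmol/kg

CA = [HCO3⁻] + 2[CO3²⁻] = (α₁ + 2α₂)·DIC
At pH 7.85: [H⁺]/K1 = 10^-1.94 = 0.011482, K2/[H⁺] = 10^-1.02 = 0.095499
α₁ = 1/(1 + 0.011482 + 0.095499) = 1/1.1070 = 0.9034; α₂ = α₁·K2/[H⁺] = 0.08627
α₁ + 2α₂ = 1.0759
CA = 1.0759 × 1.93 = 2.08 mmol/kg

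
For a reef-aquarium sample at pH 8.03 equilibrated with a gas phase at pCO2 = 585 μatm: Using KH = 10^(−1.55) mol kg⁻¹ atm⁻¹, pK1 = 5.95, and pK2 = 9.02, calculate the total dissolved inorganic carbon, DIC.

DIC = 2.20 mmol/kg

[CO2*] = KH · pCO2 = 10^(−1.55) × 585×10^-6 = 1.649×10^-5 mol/kg
α₀ = 1/(1 + K1/[H⁺] + K1K2/[H⁺]²) = 1/(1 + 10^+2.08 + 10^+1.09) = 0.007489
DIC = [CO2*]/α₀ = 1.649×10^-5 / 0.007489 = 2.20 mmol/kg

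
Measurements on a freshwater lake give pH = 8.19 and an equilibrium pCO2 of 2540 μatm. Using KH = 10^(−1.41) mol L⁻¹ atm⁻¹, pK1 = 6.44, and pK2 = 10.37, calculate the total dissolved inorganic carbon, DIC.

DIC = 5.69 mmol/L

[CO2*] = KH · pCO2 = 10^(−1.41) × 2540×10^-6 = 9.882×10^-5 mol/L
α₀ = 1/(1 + K1/[H⁺] + K1K2/[H⁺]²) = 1/(1 + 10^+1.75 + 10^-0.43) = 0.01736
DIC = [CO2*]/α₀ = 9.882×10^-5 / 0.01736 = 5.69 mmol/L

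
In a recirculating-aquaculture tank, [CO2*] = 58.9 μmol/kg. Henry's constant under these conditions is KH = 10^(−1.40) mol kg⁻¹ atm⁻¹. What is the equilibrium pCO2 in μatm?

KH = 10^(−1.40) = 3.981×10^-2 mol kg⁻¹ atm⁻¹
pCO2 = [CO2*]/KH = 58.9×10^-6 / 3.981×10^-2 = 1.48×10^-3 atm = 1480 μatm

pCO2 = 1480 μatm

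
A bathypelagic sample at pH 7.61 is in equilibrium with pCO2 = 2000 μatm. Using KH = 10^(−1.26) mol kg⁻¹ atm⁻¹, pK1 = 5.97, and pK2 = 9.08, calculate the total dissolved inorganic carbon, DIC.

[CO2*] = KH · pCO2 = 10^(−1.26) × 2000×10^-6 = 1.099×10^-4 mol/kg
α₀ = 1/(1 + K1/[H⁺] + K1K2/[H⁺]²) = 1/(1 + 10^+1.64 + 10^+0.17) = 0.02168
DIC = [CO2*]/α₀ = 1.099×10^-4 / 0.02168 = 5.07 mmol/kg

DIC = 5.07 mmol/kg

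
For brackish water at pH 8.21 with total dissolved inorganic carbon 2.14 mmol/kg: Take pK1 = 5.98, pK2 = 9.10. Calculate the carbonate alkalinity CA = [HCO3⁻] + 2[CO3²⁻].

CA = [HCO3⁻] + 2[CO3²⁻] = (α₁ + 2α₂)·DIC
At pH 8.21: [H⁺]/K1 = 10^-2.23 = 0.0058884, K2/[H⁺] = 10^-0.89 = 0.12882
α₁ = 1/(1 + 0.0058884 + 0.12882) = 1/1.1347 = 0.8813; α₂ = α₁·K2/[H⁺] = 0.1135
α₁ + 2α₂ = 1.1083
CA = 1.1083 × 2.14 = 2.37 mmol/kg

CA = 2.37 mmol/kg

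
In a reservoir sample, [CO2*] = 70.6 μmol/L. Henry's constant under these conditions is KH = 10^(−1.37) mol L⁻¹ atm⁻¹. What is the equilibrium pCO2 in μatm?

pCO2 = 1660 μatm

KH = 10^(−1.37) = 4.266×10^-2 mol L⁻¹ atm⁻¹
pCO2 = [CO2*]/KH = 70.6×10^-6 / 4.266×10^-2 = 1.66×10^-3 atm = 1660 μatm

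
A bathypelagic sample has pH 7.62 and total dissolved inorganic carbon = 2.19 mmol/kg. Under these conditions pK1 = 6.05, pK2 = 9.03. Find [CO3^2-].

[CO3²⁻] = 0.0799 mmol/kg

α₂ = 1 / (1 + [H⁺]/K2 + [H⁺]²/(K1K2)) = 1 / (1 + 10^+1.41 + 10^-0.16)
   = 1 / (1 + 25.704 + 0.69183) = 1/27.396 = 0.03650
[CO3²⁻] = α₂ × DIC = 0.03650 × 2.19 = 0.0799 mmol/kg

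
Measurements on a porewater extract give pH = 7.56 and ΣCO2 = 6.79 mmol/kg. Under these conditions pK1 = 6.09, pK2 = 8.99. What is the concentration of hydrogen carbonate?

[HCO3⁻] = 6.34 mmol/kg

α₁ = 1 / (1 + [H⁺]/K1 + K2/[H⁺]) = 1 / (1 + 10^-1.47 + 10^-1.43)
   = 1 / (1 + 0.033884 + 0.037154) = 1/1.0710 = 0.9337
[HCO3⁻] = α₁ × DIC = 0.9337 × 6.79 = 6.34 mmol/kg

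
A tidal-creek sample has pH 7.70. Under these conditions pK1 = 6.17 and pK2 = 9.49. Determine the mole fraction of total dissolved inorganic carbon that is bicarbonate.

α₁ = 1 / (1 + [H⁺]/K1 + K2/[H⁺]) = 1 / (1 + 10^-1.53 + 10^-1.79)
   = 1 / (1 + 0.029512 + 0.016218) = 1/1.0457 = 0.9563

α₁ = 0.956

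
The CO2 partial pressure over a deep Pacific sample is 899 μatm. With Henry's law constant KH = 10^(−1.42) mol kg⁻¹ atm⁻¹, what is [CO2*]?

KH = 10^(−1.42) = 3.802×10^-2 mol kg⁻¹ atm⁻¹
[CO2*] = KH · pCO2 = 3.802×10^-2 × 899×10^-6 atm = 3.42×10^-5 mol/kg

[CO2*] = 34.2 μmol/kg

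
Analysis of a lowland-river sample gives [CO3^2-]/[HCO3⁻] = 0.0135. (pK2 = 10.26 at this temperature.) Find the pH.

From K2 = [H⁺][CO3^2-]/[HCO3⁻]:  pH = pK2 + log₁₀([CO3^2-]/[HCO3⁻])
log₁₀(0.0135) = -1.870
pH = 10.26 + (-1.870) = 8.39

pH = 8.39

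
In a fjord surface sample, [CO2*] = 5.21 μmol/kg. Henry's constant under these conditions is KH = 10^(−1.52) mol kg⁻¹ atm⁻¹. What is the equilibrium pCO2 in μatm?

KH = 10^(−1.52) = 3.020×10^-2 mol kg⁻¹ atm⁻¹
pCO2 = [CO2*]/KH = 5.21×10^-6 / 3.020×10^-2 = 1.73×10^-4 atm = 173 μatm

pCO2 = 173 μatm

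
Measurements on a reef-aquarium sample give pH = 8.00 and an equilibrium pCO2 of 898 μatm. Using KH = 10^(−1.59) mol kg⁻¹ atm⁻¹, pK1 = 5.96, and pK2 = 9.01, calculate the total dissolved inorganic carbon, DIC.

DIC = 2.80 mmol/kg

[CO2*] = KH · pCO2 = 10^(−1.59) × 898×10^-6 = 2.308×10^-5 mol/kg
α₀ = 1/(1 + K1/[H⁺] + K1K2/[H⁺]²) = 1/(1 + 10^+2.04 + 10^+1.03) = 0.008240
DIC = [CO2*]/α₀ = 2.308×10^-5 / 0.008240 = 2.80 mmol/kg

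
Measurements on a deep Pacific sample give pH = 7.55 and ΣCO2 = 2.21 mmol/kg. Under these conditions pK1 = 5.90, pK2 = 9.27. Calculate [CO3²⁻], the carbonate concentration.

α₂ = 1 / (1 + [H⁺]/K2 + [H⁺]²/(K1K2)) = 1 / (1 + 10^+1.72 + 10^+0.07)
   = 1 / (1 + 52.481 + 1.1749) = 1/54.656 = 0.01830
[CO3²⁻] = α₂ × DIC = 0.01830 × 2.21 = 0.0404 mmol/kg

[CO3²⁻] = 0.0404 mmol/kg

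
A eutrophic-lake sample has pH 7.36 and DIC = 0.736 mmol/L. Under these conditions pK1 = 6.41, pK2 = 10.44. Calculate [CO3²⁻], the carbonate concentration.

α₂ = 1 / (1 + [H⁺]/K2 + [H⁺]²/(K1K2)) = 1 / (1 + 10^+3.08 + 10^+2.13)
   = 1 / (1 + 1202.3 + 134.90) = 1/1338.2 = 0.0007473
[CO3²⁻] = α₂ × DIC = 0.0007473 × 0.736 = 0.000550 mmol/L = 0.550 μmol/L

[CO3²⁻] = 0.550 μmol/L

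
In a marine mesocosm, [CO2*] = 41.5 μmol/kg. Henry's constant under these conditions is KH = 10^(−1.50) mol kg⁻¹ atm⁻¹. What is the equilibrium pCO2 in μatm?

KH = 10^(−1.50) = 3.162×10^-2 mol kg⁻¹ atm⁻¹
pCO2 = [CO2*]/KH = 41.5×10^-6 / 3.162×10^-2 = 1.31×10^-3 atm = 1310 μatm

pCO2 = 1310 μatm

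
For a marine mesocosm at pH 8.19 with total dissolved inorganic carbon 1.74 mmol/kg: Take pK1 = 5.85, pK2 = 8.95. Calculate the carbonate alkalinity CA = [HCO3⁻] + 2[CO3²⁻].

CA = [HCO3⁻] + 2[CO3²⁻] = (α₁ + 2α₂)·DIC
At pH 8.19: [H⁺]/K1 = 10^-2.34 = 0.0045709, K2/[H⁺] = 10^-0.76 = 0.17378
α₁ = 1/(1 + 0.0045709 + 0.17378) = 1/1.1784 = 0.8486; α₂ = α₁·K2/[H⁺] = 0.1475
α₁ + 2α₂ = 1.1436
CA = 1.1436 × 1.74 = 1.99 mmol/kg

CA = 1.99 mmol/kg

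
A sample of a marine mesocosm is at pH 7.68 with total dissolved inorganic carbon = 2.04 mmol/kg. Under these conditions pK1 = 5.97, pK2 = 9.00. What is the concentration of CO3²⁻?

α₂ = 1 / (1 + [H⁺]/K2 + [H⁺]²/(K1K2)) = 1 / (1 + 10^+1.32 + 10^-0.39)
   = 1 / (1 + 20.893 + 0.40738) = 1/22.300 = 0.04484
[CO3²⁻] = α₂ × DIC = 0.04484 × 2.04 = 0.0915 mmol/kg

[CO3²⁻] = 0.0915 mmol/kg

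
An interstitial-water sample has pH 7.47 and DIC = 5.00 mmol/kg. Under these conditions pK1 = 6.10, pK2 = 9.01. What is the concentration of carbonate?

[CO3²⁻] = 0.135 mmol/kg

α₂ = 1 / (1 + [H⁺]/K2 + [H⁺]²/(K1K2)) = 1 / (1 + 10^+1.54 + 10^+0.17)
   = 1 / (1 + 34.674 + 1.4791) = 1/37.153 = 0.02692
[CO3²⁻] = α₂ × DIC = 0.02692 × 5.00 = 0.135 mmol/kg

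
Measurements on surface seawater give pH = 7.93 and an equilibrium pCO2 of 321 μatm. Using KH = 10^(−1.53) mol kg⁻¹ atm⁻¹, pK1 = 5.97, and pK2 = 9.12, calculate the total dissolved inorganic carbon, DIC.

[CO2*] = KH · pCO2 = 10^(−1.53) × 321×10^-6 = 9.473×10^-6 mol/kg
α₀ = 1/(1 + K1/[H⁺] + K1K2/[H⁺]²) = 1/(1 + 10^+1.96 + 10^+0.77) = 0.01019
DIC = [CO2*]/α₀ = 9.473×10^-6 / 0.01019 = 0.929 mmol/kg

DIC = 0.929 mmol/kg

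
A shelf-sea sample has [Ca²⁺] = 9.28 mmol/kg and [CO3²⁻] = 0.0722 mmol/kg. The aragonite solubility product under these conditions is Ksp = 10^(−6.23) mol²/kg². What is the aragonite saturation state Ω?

Ω = 1.14

Ksp = 10^(−6.23) = 5.888×10^-7
Ω = [Ca²⁺][CO3²⁻]/Ksp = (9.28×10^-3)(0.0722×10^-3) / 5.888×10^-7 = 1.14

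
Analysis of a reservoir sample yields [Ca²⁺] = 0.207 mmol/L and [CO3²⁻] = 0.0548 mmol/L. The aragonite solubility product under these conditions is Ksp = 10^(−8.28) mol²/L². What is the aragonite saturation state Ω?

Ksp = 10^(−8.28) = 5.248×10^-9
Ω = [Ca²⁺][CO3²⁻]/Ksp = (0.207×10^-3)(0.0548×10^-3) / 5.248×10^-9 = 2.16

Ω = 2.16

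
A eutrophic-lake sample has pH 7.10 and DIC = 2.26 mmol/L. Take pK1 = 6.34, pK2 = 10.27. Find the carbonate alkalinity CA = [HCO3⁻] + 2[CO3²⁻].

CA = 1.93 mmol/L

CA = [HCO3⁻] + 2[CO3²⁻] = (α₁ + 2α₂)·DIC
At pH 7.10: [H⁺]/K1 = 10^-0.76 = 0.17378, K2/[H⁺] = 10^-3.17 = 0.00067608
α₁ = 1/(1 + 0.17378 + 0.00067608) = 1/1.1745 = 0.8515; α₂ = α₁·K2/[H⁺] = 0.0005757
α₁ + 2α₂ = 0.8526
CA = 0.8526 × 2.26 = 1.93 mmol/L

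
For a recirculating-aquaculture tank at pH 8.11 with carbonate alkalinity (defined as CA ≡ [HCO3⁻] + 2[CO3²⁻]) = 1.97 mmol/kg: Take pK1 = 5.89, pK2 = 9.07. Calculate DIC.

DIC = 1.80 mmol/kg

CA = [HCO3⁻] + 2[CO3²⁻] = (α₁ + 2α₂)·DIC
At pH 8.11: [H⁺]/K1 = 10^-2.22 = 0.0060256, K2/[H⁺] = 10^-0.96 = 0.10965
α₁ = 1/(1 + 0.0060256 + 0.10965) = 1/1.1157 = 0.8963; α₂ = α₁·K2/[H⁺] = 0.09828
α₁ + 2α₂ = 1.0929
DIC = CA / (α₁ + 2α₂) = 1.97 / 1.0929 = 1.80 mmol/kg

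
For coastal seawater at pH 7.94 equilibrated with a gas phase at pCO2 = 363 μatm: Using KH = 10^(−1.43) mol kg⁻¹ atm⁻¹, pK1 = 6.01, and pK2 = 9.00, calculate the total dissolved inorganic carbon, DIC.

DIC = 1.26 mmol/kg

[CO2*] = KH · pCO2 = 10^(−1.43) × 363×10^-6 = 1.349×10^-5 mol/kg
α₀ = 1/(1 + K1/[H⁺] + K1K2/[H⁺]²) = 1/(1 + 10^+1.93 + 10^+0.87) = 0.01069
DIC = [CO2*]/α₀ = 1.349×10^-5 / 0.01069 = 1.26 mmol/kg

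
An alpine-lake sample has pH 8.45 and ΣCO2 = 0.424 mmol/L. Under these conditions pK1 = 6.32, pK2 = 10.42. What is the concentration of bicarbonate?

α₁ = 1 / (1 + [H⁺]/K1 + K2/[H⁺]) = 1 / (1 + 10^-2.13 + 10^-1.97)
   = 1 / (1 + 0.0074131 + 0.010715) = 1/1.0181 = 0.9822
[HCO3⁻] = α₁ × DIC = 0.9822 × 0.424 = 0.416 mmol/L

[HCO3⁻] = 0.416 mmol/L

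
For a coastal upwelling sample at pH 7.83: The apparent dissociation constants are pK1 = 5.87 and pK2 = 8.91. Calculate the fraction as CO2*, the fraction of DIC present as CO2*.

α₀ = 1 / (1 + K1/[H⁺] + K1K2/[H⁺]²) = 1 / (1 + 10^+1.96 + 10^+0.88)
   = 1 / (1 + 91.201 + 7.5858) = 1/99.787 = 0.01002

α₀ = 0.0100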